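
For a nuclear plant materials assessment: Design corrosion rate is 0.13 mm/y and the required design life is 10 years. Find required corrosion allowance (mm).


Corrosion allowance = CR × design life
CA = 0.13 * 10 = 1.3 mm

1.3 mm


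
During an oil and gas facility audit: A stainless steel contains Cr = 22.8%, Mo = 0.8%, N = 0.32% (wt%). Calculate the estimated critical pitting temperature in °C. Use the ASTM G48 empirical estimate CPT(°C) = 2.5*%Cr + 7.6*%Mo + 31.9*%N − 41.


Apply the ASTM G48 empirical CPT estimate: CPT(°C) = 2.5*%Cr + 7.6*%Mo + 31.9*%N − 41
2.5*22.8 = 57; 7.6*0.8 = 6.08; 31.9*0.32 = 10.208
CPT = 57 + 6.08 + 10.208 − 41 = 32.288 °C
Rounded to 0.1 °C: CPT ≈ 32.3 °C

32.3 °C


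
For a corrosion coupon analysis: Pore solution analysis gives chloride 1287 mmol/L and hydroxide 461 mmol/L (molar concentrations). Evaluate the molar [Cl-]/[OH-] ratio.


Threshold parameter = [Cl-] / [OH-] (molar basis; both in mmol/L, so units cancel)
Ratio = 1287 / 461 = 2.79

2.79


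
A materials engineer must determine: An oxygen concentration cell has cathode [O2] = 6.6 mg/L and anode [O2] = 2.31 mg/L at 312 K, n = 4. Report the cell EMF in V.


Apply the Nernst concentration-cell relation: E = (RT/nF)*ln(C_cathode/C_anode)
RT/nF = 8.314*312/(4*96485) = 0.00672117 V
ln(6.6/2.31) = 1.04982
E = 0.00672117 * 1.04982 = 0.00706 V

0.00706 V


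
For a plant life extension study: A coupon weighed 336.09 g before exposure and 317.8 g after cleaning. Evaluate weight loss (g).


Weight loss = initial − final
WL = 336.09 − 317.8 = 18.29 g

18.29 g


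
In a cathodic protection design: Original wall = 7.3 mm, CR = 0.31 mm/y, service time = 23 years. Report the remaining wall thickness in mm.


Remaining wall = original − CR × time
t = 7.3 − 0.31*23 = 7.3 − 7.13 = 0.17 mm

0.17 mm


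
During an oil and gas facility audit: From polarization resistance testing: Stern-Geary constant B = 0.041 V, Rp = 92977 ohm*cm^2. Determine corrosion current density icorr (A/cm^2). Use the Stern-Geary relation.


Apply the Stern-Geary relation: icorr = B / Rp
icorr = 0.041 / 92977 = 4.41×10^-7 A/cm^2

4.41×10^-7 A/cm^2


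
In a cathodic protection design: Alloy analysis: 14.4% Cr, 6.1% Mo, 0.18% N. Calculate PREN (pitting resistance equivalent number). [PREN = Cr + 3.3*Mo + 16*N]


Apply the PREN formula: PREN = Cr + 3.3*Mo + 16*N
PREN = 14.4 + 3.3*6.1 + 16*0.18
PREN = 14.4 + 20.13 + 2.88 = 37.41

37.41


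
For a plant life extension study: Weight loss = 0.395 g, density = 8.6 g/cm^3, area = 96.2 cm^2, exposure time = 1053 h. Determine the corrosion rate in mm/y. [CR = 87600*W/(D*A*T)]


Apply the mm/y weight-loss relation: CR = 87600 * W / (D * A * T)
Numerator: 87600 * 0.395 = 34602.0
Denominator: 8.6 * 96.2 * 1053 = 871167.96
CR = 34602.0 / 871167.96 = 0.03972 mm/y

0.03972 mm/y


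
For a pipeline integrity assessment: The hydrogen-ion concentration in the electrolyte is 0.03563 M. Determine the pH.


pH = −log10[H+]
pH = −log10(0.03563) = 1.45

1.45


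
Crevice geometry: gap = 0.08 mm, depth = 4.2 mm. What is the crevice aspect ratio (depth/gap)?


Aspect ratio = depth / gap
Ratio = 4.2 / 0.08 = 52.5

52.5


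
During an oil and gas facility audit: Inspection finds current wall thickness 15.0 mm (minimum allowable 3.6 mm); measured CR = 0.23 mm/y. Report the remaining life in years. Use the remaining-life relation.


Apply the remaining-life relation: RL = (t_current − t_min) / CR
RL = (15.0 − 3.6) / 0.23 = 11.4 / 0.23 = 49.6 years

49.6 years


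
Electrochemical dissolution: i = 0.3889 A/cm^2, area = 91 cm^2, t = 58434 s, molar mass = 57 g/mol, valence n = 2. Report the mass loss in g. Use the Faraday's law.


Apply Faraday's law: m = i*A*t*M / (n*F)
Total charge passed Q = i*A*t = 0.3889*91*58434 = 2067973.4166 C
m = Q*M/(n*F) = 2067973.4166*57/(2*96485) = 610.8436 g

610.8436 g


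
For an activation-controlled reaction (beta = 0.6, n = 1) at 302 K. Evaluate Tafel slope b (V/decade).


Apply the Tafel slope relation: b = 2.303*R*T/(beta*n*F)
Numerator: 2.303 * 8.314 * 302 = 5782.44
Denominator: 0.6 * 1 * 96485 = 57891.0
b = 5782.44 / 57891.0 = 0.1 V/decade

0.1 V/decade


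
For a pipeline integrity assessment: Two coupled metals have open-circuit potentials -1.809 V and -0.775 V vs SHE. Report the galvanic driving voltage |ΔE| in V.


Driving voltage is the absolute potential difference.
|ΔE| = |-1.809 − (-0.775)| = 1.034 V

1.034 V


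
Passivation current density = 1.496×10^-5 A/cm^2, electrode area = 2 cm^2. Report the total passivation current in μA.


I = i_pass * A, then convert A → μA (×10^6)
I = 1.496×10^-5 * 2 * 10^6 = 29.92 μA

29.92 μA


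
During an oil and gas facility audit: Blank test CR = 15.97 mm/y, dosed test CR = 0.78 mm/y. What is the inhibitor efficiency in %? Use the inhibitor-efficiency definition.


Apply the inhibitor-efficiency definition: IE = (CR_blank − CR_inh)/CR_blank × 100
IE = (15.97 − 0.78) / 15.97 × 100
IE = 15.19 / 15.97 × 100 = 95.1 %

95.1 %


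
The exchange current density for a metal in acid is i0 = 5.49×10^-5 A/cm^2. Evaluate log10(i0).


i0 = 5.49×10^-5 A/cm^2
log10(i0) = -4.26

-4.26


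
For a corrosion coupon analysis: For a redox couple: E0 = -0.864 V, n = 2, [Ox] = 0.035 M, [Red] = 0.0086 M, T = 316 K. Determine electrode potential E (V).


Apply the Nernst equation: E = E0 + (RT/nF)*ln([Ox]/[Red])
Step 1: RT/nF = 8.314*316/(2*96485) = 0.01361468 V
Step 2: [Ox]/[Red] = 0.035/0.0086 = 4.069767
Step 3: ln(4.069767) = 1.403586
Step 4: correction = 0.01361468 * 1.403586 = 0.0191 V
E = -0.864 + 0.0191 = -0.8449 V

-0.8449 V


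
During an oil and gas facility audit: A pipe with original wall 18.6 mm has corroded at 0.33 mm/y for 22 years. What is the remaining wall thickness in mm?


Remaining wall = original − CR × time
t = 18.6 − 0.33*22 = 18.6 − 7.26 = 11.34 mm

11.34 mm


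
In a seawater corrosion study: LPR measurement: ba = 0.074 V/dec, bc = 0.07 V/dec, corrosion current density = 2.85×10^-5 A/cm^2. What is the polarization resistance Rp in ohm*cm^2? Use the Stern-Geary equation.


Apply the Stern-Geary equation: Rp = ba*bc / (2.303*icorr*(ba+bc))
ba*bc = 0.074*0.07 = 0.00518
ba+bc = 0.144; 2.303*icorr*(ba+bc) = 2.303*2.85×10^-5*0.144 = 9.451512×10^-6
Rp = 0.00518 / 9.451512×10^-6 = 548.1 ohm*cm^2

548.1 ohm*cm^2


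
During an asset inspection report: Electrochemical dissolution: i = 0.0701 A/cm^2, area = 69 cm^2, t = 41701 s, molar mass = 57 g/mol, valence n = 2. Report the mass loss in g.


Apply Faraday's law: m = i*A*t*M / (n*F)
Total charge passed Q = i*A*t = 0.0701*69*41701 = 201703.5669 C
m = Q*M/(n*F) = 201703.5669*57/(2*96485) = 59.5797 g

59.5797 g


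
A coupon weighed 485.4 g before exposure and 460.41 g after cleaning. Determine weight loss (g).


Weight loss = initial − final
WL = 485.4 − 460.41 = 24.99 g

24.99 g


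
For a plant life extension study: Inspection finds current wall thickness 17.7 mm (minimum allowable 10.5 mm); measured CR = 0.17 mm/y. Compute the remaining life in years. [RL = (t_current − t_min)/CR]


Apply the remaining-life relation: RL = (t_current − t_min) / CR
RL = (17.7 − 10.5) / 0.17 = 7.2 / 0.17 = 42.4 years

42.4 years


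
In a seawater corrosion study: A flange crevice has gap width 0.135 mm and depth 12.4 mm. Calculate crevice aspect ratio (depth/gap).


Aspect ratio = depth / gap
Ratio = 12.4 / 0.135 = 91.9

91.9


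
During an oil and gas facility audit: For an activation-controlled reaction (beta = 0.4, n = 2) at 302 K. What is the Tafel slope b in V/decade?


Apply the Tafel slope relation: b = 2.303*R*T/(beta*n*F)
Numerator: 2.303 * 8.314 * 302 = 5782.44
Denominator: 0.4 * 2 * 96485 = 77188.0
b = 5782.44 / 77188.0 = 0.0749 V/decade

0.0749 V/decade


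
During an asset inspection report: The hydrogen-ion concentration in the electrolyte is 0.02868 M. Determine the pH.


pH = −log10[H+]
pH = −log10(0.02868) = 1.54

1.54


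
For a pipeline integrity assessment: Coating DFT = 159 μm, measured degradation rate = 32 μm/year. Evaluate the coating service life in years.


Service life = thickness / degradation rate
Life = 159 / 32 = 5.0 years

5.0 years


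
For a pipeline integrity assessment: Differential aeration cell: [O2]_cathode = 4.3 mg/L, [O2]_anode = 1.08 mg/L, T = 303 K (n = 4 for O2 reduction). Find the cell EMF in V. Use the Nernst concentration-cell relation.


Apply the Nernst concentration-cell relation: E = (RT/nF)*ln(C_cathode/C_anode)
RT/nF = 8.314*303/(4*96485) = 0.00652729 V
ln(4.3/1.08) = 1.38165
E = 0.00652729 * 1.38165 = 0.00902 V

0.00902 V


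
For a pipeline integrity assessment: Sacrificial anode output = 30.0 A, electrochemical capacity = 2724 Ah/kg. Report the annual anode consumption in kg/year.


Annual consumption = current * hours per year / capacity
Rate = 30.0 * 8760 / 2724 = 96.5 kg/year

96.5 kg/year


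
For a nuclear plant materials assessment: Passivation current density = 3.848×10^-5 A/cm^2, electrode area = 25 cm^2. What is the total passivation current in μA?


I = i_pass * A, then convert A → μA (×10^6)
I = 3.848×10^-5 * 25 * 10^6 = 962.0 μA

962.0 μA


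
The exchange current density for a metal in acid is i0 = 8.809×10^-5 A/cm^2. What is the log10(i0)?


i0 = 8.809×10^-5 A/cm^2
log10(i0) = -4.055

-4.055


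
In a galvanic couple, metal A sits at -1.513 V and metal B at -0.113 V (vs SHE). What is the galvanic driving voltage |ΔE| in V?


Driving voltage is the absolute potential difference.
|ΔE| = |-1.513 − (-0.113)| = 1.4 V

1.4 V


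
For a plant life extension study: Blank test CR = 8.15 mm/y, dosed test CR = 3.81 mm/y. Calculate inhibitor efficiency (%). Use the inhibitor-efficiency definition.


Apply the inhibitor-efficiency definition: IE = (CR_blank − CR_inh)/CR_blank × 100
IE = (8.15 − 3.81) / 8.15 × 100
IE = 4.34 / 8.15 × 100 = 53.3 %

53.3 %


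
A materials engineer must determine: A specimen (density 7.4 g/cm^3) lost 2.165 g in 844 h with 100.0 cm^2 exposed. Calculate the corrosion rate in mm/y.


Apply the mm/y weight-loss relation: CR = 87600 * W / (D * A * T)
Numerator: 87600 * 2.165 = 189654.0
Denominator: 7.4 * 100.0 * 844 = 624560.0
CR = 189654.0 / 624560.0 = 0.30366 mm/y

0.30366 mm/y


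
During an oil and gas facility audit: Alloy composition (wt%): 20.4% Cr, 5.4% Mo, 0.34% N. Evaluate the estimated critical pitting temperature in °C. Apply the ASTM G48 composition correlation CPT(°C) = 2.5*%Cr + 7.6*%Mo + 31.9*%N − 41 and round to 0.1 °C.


Apply the ASTM G48 empirical CPT estimate: CPT(°C) = 2.5*%Cr + 7.6*%Mo + 31.9*%N − 41
2.5*20.4 = 51; 7.6*5.4 = 41.04; 31.9*0.34 = 10.846
CPT = 51 + 41.04 + 10.846 − 41 = 61.886 °C
Rounded to 0.1 °C: CPT ≈ 61.9 °C

61.9 °C


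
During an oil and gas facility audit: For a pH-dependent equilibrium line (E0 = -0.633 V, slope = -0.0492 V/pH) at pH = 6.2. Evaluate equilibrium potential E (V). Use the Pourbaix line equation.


Apply the Pourbaix line equation: E = E0 + slope*pH
E = -0.633 + (-0.0492)*6.2 = -0.633 + (-0.30504) = -0.93804 V
Rounded to 3 decimal places: E = -0.938 V

-0.938 V


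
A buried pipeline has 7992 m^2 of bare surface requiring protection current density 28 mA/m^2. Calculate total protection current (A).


I = area * current density, then convert mA → A (÷1000)
I = 7992 * 28 / 1000 = 223.78 A

223.78 A


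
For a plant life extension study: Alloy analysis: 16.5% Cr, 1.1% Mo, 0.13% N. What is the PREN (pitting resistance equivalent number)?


Apply the PREN formula: PREN = Cr + 3.3*Mo + 16*N
PREN = 16.5 + 3.3*1.1 + 16*0.13
PREN = 16.5 + 3.63 + 2.08 = 22.21

22.21


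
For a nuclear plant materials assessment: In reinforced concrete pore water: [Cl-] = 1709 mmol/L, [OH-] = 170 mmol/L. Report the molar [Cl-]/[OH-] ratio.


Threshold parameter = [Cl-] / [OH-] (molar basis; both in mmol/L, so units cancel)
Ratio = 1709 / 170 = 10.05

10.05


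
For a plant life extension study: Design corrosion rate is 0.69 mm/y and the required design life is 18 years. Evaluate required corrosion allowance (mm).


Corrosion allowance = CR × design life
CA = 0.69 * 18 = 12.42 mm

12.42 mm


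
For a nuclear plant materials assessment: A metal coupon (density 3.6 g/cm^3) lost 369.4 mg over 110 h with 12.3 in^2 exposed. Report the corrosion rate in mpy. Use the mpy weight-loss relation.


Apply the mpy weight-loss relation: CR = 534 * W / (D * A * T)
Numerator: 534 * 369.4 = 197259.6
Denominator: 3.6 * 12.3 * 110 = 4870.8
CR = 197259.6 / 4870.8 = 40.4984 mpy

40.4984 mpy


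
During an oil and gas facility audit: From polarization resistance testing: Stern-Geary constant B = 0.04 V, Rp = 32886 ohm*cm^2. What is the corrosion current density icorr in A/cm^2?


Apply the Stern-Geary relation: icorr = B / Rp
icorr = 0.04 / 32886 = 1.216×10^-6 A/cm^2

1.216×10^-6 A/cm^2


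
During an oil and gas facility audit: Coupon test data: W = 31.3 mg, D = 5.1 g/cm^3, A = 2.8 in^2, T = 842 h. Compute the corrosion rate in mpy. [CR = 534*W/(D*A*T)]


Apply the mpy weight-loss relation: CR = 534 * W / (D * A * T)
Numerator: 534 * 31.3 = 16714.2
Denominator: 5.1 * 2.8 * 842 = 12023.76
CR = 16714.2 / 12023.76 = 1.3901 mpy

1.3901 mpy


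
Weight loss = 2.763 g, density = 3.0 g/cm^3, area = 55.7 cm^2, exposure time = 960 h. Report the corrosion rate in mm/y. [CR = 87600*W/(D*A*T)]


Apply the mm/y weight-loss relation: CR = 87600 * W / (D * A * T)
Numerator: 87600 * 2.763 = 242038.8
Denominator: 3.0 * 55.7 * 960 = 160416.0
CR = 242038.8 / 160416.0 = 1.50882 mm/y

1.50882 mm/y


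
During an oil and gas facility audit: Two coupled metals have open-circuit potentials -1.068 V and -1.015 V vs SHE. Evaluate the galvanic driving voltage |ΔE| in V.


Driving voltage is the absolute potential difference.
|ΔE| = |-1.068 − (-1.015)| = 0.053 V

0.053 V


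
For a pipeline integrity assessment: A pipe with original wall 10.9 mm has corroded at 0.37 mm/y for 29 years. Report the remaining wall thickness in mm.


Remaining wall = original − CR × time
t = 10.9 − 0.37*29 = 10.9 − 10.73 = 0.17 mm

0.17 mm


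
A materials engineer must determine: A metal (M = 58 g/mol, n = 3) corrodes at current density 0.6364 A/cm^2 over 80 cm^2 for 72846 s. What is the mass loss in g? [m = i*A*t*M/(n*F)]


Apply Faraday's law: m = i*A*t*M / (n*F)
Total charge passed Q = i*A*t = 0.6364*80*72846 = 3708735.552 C
m = Q*M/(n*F) = 3708735.552*58/(3*96485) = 743.14371 g

743.14371 g


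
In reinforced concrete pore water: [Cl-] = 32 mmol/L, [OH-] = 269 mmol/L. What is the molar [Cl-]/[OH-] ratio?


Threshold parameter = [Cl-] / [OH-] (molar basis; both in mmol/L, so units cancel)
Ratio = 32 / 269 = 0.12

0.12


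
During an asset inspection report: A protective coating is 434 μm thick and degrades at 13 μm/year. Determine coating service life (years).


Service life = thickness / degradation rate
Life = 434 / 13 = 33.4 years

33.4 years


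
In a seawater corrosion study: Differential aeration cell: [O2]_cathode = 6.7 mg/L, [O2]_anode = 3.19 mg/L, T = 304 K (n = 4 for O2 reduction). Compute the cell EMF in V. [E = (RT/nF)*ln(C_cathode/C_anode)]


Apply the Nernst concentration-cell relation: E = (RT/nF)*ln(C_cathode/C_anode)
RT/nF = 8.314*304/(4*96485) = 0.00654883 V
ln(6.7/3.19) = 0.74209
E = 0.00654883 * 0.74209 = 0.00486 V

0.00486 V


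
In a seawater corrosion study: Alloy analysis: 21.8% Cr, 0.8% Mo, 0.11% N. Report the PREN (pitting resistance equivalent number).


Apply the PREN formula: PREN = Cr + 3.3*Mo + 16*N
PREN = 21.8 + 3.3*0.8 + 16*0.11
PREN = 21.8 + 2.64 + 1.76 = 26.2

26.2


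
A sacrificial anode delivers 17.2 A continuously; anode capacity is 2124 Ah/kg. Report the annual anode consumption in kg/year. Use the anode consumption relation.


Annual consumption = current * hours per year / capacity
Rate = 17.2 * 8760 / 2124 = 70.9 kg/year

70.9 kg/year


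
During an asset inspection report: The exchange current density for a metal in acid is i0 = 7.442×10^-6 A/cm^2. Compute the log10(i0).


i0 = 7.442×10^-6 A/cm^2
log10(i0) = -5.128

-5.128


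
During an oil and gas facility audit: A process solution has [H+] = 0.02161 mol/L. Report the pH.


pH = −log10[H+]
pH = −log10(0.02161) = 1.67

1.67


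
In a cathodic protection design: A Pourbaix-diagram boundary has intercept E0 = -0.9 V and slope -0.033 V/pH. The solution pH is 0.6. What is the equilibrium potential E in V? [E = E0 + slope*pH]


Apply the Pourbaix line equation: E = E0 + slope*pH
E = -0.9 + (-0.033)*0.6 = -0.9 + (-0.0198) = -0.9198 V
Rounded to 3 decimal places: E = -0.920 V

-0.920 V


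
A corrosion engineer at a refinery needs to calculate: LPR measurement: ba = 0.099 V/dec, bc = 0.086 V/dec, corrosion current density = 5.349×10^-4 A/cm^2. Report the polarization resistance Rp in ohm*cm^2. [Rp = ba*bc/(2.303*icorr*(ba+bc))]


Apply the Stern-Geary equation: Rp = ba*bc / (2.303*icorr*(ba+bc))
ba*bc = 0.099*0.086 = 0.008514
ba+bc = 0.185; 2.303*icorr*(ba+bc) = 2.303*5.349×10^-4*0.185 = 2.2789682×10^-4
Rp = 0.008514 / 2.2789682×10^-4 = 37.4 ohm*cm^2

37.4 ohm*cm^2


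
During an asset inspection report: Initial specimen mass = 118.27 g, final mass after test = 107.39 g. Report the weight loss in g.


Weight loss = initial − final
WL = 118.27 − 107.39 = 10.88 g

10.88 g


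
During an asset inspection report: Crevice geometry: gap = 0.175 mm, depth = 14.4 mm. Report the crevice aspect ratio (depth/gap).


Aspect ratio = depth / gap
Ratio = 14.4 / 0.175 = 82.3

82.3


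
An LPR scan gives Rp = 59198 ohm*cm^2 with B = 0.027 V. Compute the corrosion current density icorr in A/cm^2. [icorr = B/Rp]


Apply the Stern-Geary relation: icorr = B / Rp
icorr = 0.027 / 59198 = 4.561×10^-7 A/cm^2

4.561×10^-7 A/cm^2


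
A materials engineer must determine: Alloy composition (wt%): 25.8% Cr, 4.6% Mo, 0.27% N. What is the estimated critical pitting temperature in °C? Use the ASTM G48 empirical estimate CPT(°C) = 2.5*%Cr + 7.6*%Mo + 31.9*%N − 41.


Apply the ASTM G48 empirical CPT estimate: CPT(°C) = 2.5*%Cr + 7.6*%Mo + 31.9*%N − 41
2.5*25.8 = 64.5; 7.6*4.6 = 34.96; 31.9*0.27 = 8.613
CPT = 64.5 + 34.96 + 8.613 − 41 = 67.073 °C
Rounded to 0.1 °C: CPT ≈ 67.1 °C

67.1 °C


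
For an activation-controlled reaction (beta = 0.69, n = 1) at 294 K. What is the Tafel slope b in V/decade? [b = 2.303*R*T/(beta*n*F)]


Apply the Tafel slope relation: b = 2.303*R*T/(beta*n*F)
Numerator: 2.303 * 8.314 * 294 = 5629.26
Denominator: 0.69 * 1 * 96485 = 66574.65
b = 5629.26 / 66574.65 = 0.085 V/decade

0.085 V/decade


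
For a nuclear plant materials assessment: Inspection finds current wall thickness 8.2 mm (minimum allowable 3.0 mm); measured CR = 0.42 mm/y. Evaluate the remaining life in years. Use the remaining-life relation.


Apply the remaining-life relation: RL = (t_current − t_min) / CR
RL = (8.2 − 3.0) / 0.42 = 5.2 / 0.42 = 12.4 years

12.4 years


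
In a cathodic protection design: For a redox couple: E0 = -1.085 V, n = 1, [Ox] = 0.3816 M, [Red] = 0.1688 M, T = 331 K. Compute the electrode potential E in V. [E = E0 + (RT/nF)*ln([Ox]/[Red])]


Apply the Nernst equation: E = E0 + (RT/nF)*ln([Ox]/[Red])
Step 1: RT/nF = 8.314*331/(1*96485) = 0.02852188 V
Step 2: [Ox]/[Red] = 0.3816/0.1688 = 2.260664
Step 3: ln(2.260664) = 0.815659
Step 4: correction = 0.02852188 * 0.815659 = 0.0233 V
E = -1.085 + 0.0233 = -1.0617 V

-1.0617 V


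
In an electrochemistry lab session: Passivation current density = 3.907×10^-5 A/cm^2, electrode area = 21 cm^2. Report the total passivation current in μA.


I = i_pass * A, then convert A → μA (×10^6)
I = 3.907×10^-5 * 21 * 10^6 = 820.47 μA

820.47 μA


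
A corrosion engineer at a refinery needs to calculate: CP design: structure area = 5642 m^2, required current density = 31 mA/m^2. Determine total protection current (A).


I = area * current density, then convert mA → A (÷1000)
I = 5642 * 31 / 1000 = 174.9 A

174.9 A


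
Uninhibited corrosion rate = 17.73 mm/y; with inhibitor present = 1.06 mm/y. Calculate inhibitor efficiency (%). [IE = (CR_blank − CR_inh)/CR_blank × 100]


Apply the inhibitor-efficiency definition: IE = (CR_blank − CR_inh)/CR_blank × 100
IE = (17.73 − 1.06) / 17.73 × 100
IE = 16.67 / 17.73 × 100 = 94.0 %

94.0 %


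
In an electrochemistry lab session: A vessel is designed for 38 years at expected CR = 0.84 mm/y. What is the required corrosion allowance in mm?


Corrosion allowance = CR × design life
CA = 0.84 * 38 = 31.92 mm

31.92 mm


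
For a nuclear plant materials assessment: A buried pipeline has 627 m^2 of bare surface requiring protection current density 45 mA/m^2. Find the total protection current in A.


I = area * current density, then convert mA → A (÷1000)
I = 627 * 45 / 1000 = 28.22 A

28.22 A


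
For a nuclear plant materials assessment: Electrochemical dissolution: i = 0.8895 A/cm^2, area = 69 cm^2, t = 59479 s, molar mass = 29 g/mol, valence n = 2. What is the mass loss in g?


Apply Faraday's law: m = i*A*t*M / (n*F)
Total charge passed Q = i*A*t = 0.8895*69*59479 = 3650553.3645 C
m = Q*M/(n*F) = 3650553.3645*29/(2*96485) = 548.614 g

548.614 g


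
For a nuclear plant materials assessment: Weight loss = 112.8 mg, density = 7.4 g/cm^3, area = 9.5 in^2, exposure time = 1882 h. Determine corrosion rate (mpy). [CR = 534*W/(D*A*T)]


Apply the mpy weight-loss relation: CR = 534 * W / (D * A * T)
Numerator: 534 * 112.8 = 60235.2
Denominator: 7.4 * 9.5 * 1882 = 132304.6
CR = 60235.2 / 132304.6 = 0.4553 mpy

0.4553 mpy


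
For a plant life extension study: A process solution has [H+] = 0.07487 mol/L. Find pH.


pH = −log10[H+]
pH = −log10(0.07487) = 1.13

1.13


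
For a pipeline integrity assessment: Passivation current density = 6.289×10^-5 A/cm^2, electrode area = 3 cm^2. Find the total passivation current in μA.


I = i_pass * A, then convert A → μA (×10^6)
I = 6.289×10^-5 * 3 * 10^6 = 188.67 μA

188.67 μA


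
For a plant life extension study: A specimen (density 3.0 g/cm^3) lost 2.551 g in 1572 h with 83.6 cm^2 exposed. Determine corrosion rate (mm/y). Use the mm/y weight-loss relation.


Apply the mm/y weight-loss relation: CR = 87600 * W / (D * A * T)
Numerator: 87600 * 2.551 = 223467.6
Denominator: 3.0 * 83.6 * 1572 = 394257.6
CR = 223467.6 / 394257.6 = 0.566806 mm/y

0.566806 mm/y


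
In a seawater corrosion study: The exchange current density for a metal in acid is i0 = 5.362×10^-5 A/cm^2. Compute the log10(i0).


i0 = 5.362×10^-5 A/cm^2
log10(i0) = -4.271

-4.271


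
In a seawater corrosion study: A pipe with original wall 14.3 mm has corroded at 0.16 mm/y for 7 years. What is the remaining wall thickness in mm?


Remaining wall = original − CR × time
t = 14.3 − 0.16*7 = 14.3 − 1.12 = 13.18 mm

13.18 mm


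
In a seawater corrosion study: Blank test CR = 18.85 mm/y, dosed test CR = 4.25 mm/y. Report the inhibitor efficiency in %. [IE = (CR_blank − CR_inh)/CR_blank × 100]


Apply the inhibitor-efficiency definition: IE = (CR_blank − CR_inh)/CR_blank × 100
IE = (18.85 − 4.25) / 18.85 × 100
IE = 14.6 / 18.85 × 100 = 77.5 %

77.5 %


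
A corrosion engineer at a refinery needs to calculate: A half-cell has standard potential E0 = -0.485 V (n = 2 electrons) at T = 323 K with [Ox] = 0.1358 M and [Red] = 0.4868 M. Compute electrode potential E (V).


Apply the Nernst equation: E = E0 + (RT/nF)*ln([Ox]/[Red])
Step 1: RT/nF = 8.314*323/(2*96485) = 0.01391627 V
Step 2: [Ox]/[Red] = 0.1358/0.4868 = 0.278965
Step 3: ln(0.278965) = -1.276669
Step 4: correction = 0.01391627 * -1.276669 = -0.0178 V
E = -0.485 + -0.0178 = -0.5028 V

-0.5028 V


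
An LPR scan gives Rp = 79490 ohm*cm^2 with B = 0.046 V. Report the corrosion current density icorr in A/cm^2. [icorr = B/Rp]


Apply the Stern-Geary relation: icorr = B / Rp
icorr = 0.046 / 79490 = 5.787×10^-7 A/cm^2

5.787×10^-7 A/cm^2


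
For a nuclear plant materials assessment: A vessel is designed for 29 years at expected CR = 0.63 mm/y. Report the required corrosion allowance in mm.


Corrosion allowance = CR × design life
CA = 0.63 * 29 = 18.27 mm

18.27 mm


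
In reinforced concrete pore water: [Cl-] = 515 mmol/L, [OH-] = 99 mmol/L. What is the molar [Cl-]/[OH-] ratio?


Threshold parameter = [Cl-] / [OH-] (molar basis; both in mmol/L, so units cancel)
Ratio = 515 / 99 = 5.2

5.2


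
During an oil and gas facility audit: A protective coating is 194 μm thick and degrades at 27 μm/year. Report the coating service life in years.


Service life = thickness / degradation rate
Life = 194 / 27 = 7.2 years

7.2 years


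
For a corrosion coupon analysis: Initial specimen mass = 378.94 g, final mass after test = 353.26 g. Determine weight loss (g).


Weight loss = initial − final
WL = 378.94 − 353.26 = 25.68 g

25.68 g


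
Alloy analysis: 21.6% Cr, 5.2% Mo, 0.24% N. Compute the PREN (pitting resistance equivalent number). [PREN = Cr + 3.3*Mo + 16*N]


Apply the PREN formula: PREN = Cr + 3.3*Mo + 16*N
PREN = 21.6 + 3.3*5.2 + 16*0.24
PREN = 21.6 + 17.16 + 3.84 = 42.6

42.6


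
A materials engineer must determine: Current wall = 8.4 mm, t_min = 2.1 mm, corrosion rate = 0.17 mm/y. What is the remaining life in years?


Apply the remaining-life relation: RL = (t_current − t_min) / CR
RL = (8.4 − 2.1) / 0.17 = 6.3 / 0.17 = 37.1 years

37.1 years


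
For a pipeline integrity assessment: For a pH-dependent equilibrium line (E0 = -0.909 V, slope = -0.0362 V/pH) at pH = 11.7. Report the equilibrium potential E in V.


Apply the Pourbaix line equation: E = E0 + slope*pH
E = -0.909 + (-0.0362)*11.7 = -0.909 + (-0.42354) = -1.33254 V
Rounded to 4 decimal places: E = -1.3325 V

-1.3325 V


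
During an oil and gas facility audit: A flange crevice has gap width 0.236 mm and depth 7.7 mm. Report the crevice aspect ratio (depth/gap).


Aspect ratio = depth / gap
Ratio = 7.7 / 0.236 = 32.6

32.6


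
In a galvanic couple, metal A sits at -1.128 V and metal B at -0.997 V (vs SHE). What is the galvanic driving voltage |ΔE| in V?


Driving voltage is the absolute potential difference.
|ΔE| = |-1.128 − (-0.997)| = 0.131 V

0.131 V


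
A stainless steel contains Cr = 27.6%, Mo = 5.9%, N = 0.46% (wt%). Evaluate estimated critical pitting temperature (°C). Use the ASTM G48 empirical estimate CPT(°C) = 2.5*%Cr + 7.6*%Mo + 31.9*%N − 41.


Apply the ASTM G48 empirical CPT estimate: CPT(°C) = 2.5*%Cr + 7.6*%Mo + 31.9*%N − 41
2.5*27.6 = 69; 7.6*5.9 = 44.84; 31.9*0.46 = 14.674
CPT = 69 + 44.84 + 14.674 − 41 = 87.514 °C
Rounded to 0.1 °C: CPT ≈ 87.5 °C

87.5 °C


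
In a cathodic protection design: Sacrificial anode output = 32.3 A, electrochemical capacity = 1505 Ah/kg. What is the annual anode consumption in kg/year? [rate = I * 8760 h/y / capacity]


Annual consumption = current * hours per year / capacity
Rate = 32.3 * 8760 / 1505 = 188.0 kg/year

188.0 kg/year


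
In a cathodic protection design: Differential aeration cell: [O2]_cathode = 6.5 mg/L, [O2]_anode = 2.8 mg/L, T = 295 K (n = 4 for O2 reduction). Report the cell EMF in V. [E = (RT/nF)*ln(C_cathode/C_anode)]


Apply the Nernst concentration-cell relation: E = (RT/nF)*ln(C_cathode/C_anode)
RT/nF = 8.314*295/(4*96485) = 0.00635495 V
ln(6.5/2.8) = 0.84218
E = 0.00635495 * 0.84218 = 0.00535 V

0.00535 V


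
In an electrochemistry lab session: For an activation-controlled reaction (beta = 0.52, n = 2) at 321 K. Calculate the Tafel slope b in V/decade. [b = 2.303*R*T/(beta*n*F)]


Apply the Tafel slope relation: b = 2.303*R*T/(beta*n*F)
Numerator: 2.303 * 8.314 * 321 = 6146.23
Denominator: 0.52 * 2 * 96485 = 100344.4
b = 6146.23 / 100344.4 = 0.0613 V/decade

0.0613 V/decade


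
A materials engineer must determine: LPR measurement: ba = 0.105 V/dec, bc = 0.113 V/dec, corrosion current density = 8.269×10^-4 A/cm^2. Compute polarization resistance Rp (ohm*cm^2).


Apply the Stern-Geary equation: Rp = ba*bc / (2.303*icorr*(ba+bc))
ba*bc = 0.105*0.113 = 0.011865
ba+bc = 0.218; 2.303*icorr*(ba+bc) = 2.303*8.269×10^-4*0.218 = 4.1514845×10^-4
Rp = 0.011865 / 4.1514845×10^-4 = 28.58 ohm*cm^2

28.58 ohm*cm^2


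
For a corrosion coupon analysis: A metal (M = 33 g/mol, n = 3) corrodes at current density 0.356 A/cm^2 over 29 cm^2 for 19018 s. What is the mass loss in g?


Apply Faraday's law: m = i*A*t*M / (n*F)
Total charge passed Q = i*A*t = 0.356*29*19018 = 196341.832 C
m = Q*M/(n*F) = 196341.832*33/(3*96485) = 22.3844 g

22.3844 g


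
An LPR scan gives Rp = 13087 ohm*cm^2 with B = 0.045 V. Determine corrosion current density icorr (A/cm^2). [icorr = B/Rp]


Apply the Stern-Geary relation: icorr = B / Rp
icorr = 0.045 / 13087 = 3.439×10^-6 A/cm^2

3.439×10^-6 A/cm^2


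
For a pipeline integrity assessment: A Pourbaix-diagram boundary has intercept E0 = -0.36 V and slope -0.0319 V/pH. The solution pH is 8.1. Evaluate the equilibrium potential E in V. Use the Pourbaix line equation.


Apply the Pourbaix line equation: E = E0 + slope*pH
E = -0.36 + (-0.0319)*8.1 = -0.36 + (-0.25839) = -0.61839 V
Rounded to 4 decimal places: E = -0.6184 V

-0.6184 V


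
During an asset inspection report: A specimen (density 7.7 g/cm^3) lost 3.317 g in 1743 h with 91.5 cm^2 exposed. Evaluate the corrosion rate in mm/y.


Apply the mm/y weight-loss relation: CR = 87600 * W / (D * A * T)
Numerator: 87600 * 3.317 = 290569.2
Denominator: 7.7 * 91.5 * 1743 = 1228030.65
CR = 290569.2 / 1228030.65 = 0.2366 mm/y

0.2366 mm/y


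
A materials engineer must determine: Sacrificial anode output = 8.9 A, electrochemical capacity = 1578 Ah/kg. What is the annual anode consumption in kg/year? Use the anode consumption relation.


Annual consumption = current * hours per year / capacity
Rate = 8.9 * 8760 / 1578 = 49.4 kg/year

49.4 kg/year


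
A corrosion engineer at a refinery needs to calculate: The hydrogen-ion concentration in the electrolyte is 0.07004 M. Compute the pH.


pH = −log10[H+]
pH = −log10(0.07004) = 1.15

1.15


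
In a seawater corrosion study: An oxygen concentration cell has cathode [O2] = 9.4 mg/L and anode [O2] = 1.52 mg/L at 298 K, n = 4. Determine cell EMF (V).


Apply the Nernst concentration-cell relation: E = (RT/nF)*ln(C_cathode/C_anode)
RT/nF = 8.314*298/(4*96485) = 0.00641958 V
ln(9.4/1.52) = 1.822
E = 0.00641958 * 1.822 = 0.0117 V

0.0117 V


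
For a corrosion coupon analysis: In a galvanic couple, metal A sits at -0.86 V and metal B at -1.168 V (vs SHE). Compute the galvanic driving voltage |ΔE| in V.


Driving voltage is the absolute potential difference.
|ΔE| = |-0.86 − (-1.168)| = 0.308 V

0.308 V


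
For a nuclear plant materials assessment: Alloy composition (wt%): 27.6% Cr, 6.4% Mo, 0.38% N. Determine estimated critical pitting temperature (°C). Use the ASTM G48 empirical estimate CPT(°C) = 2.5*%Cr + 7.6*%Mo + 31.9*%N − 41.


Apply the ASTM G48 empirical CPT estimate: CPT(°C) = 2.5*%Cr + 7.6*%Mo + 31.9*%N − 41
2.5*27.6 = 69; 7.6*6.4 = 48.64; 31.9*0.38 = 12.122
CPT = 69 + 48.64 + 12.122 − 41 = 88.762 °C
Rounded to 0.1 °C: CPT ≈ 88.8 °C

88.8 °C


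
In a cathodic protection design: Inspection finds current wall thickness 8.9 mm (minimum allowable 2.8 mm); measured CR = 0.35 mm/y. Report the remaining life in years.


Apply the remaining-life relation: RL = (t_current − t_min) / CR
RL = (8.9 − 2.8) / 0.35 = 6.1 / 0.35 = 17.4 years

17.4 years


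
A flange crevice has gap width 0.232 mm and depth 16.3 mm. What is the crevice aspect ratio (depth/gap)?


Aspect ratio = depth / gap
Ratio = 16.3 / 0.232 = 70.3

70.3


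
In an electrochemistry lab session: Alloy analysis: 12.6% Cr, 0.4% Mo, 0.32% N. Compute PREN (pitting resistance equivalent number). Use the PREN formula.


Apply the PREN formula: PREN = Cr + 3.3*Mo + 16*N
PREN = 12.6 + 3.3*0.4 + 16*0.32
PREN = 12.6 + 1.32 + 5.12 = 19.04

19.04


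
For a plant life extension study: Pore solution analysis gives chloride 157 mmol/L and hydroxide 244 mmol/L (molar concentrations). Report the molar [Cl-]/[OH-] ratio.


Threshold parameter = [Cl-] / [OH-] (molar basis; both in mmol/L, so units cancel)
Ratio = 157 / 244 = 0.64

0.64


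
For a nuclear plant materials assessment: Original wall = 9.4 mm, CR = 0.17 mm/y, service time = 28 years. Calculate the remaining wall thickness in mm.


Remaining wall = original − CR × time
t = 9.4 − 0.17*28 = 9.4 − 4.76 = 4.64 mm

4.64 mm


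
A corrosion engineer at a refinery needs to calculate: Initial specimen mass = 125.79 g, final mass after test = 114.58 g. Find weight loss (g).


Weight loss = initial − final
WL = 125.79 − 114.58 = 11.21 g

11.21 g


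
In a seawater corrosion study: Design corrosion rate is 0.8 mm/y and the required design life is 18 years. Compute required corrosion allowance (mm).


Corrosion allowance = CR × design life
CA = 0.8 * 18 = 14.4 mm

14.4 mm


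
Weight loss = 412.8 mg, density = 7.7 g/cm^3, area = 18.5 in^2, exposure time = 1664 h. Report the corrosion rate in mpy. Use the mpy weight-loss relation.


Apply the mpy weight-loss relation: CR = 534 * W / (D * A * T)
Numerator: 534 * 412.8 = 220435.2
Denominator: 7.7 * 18.5 * 1664 = 237036.8
CR = 220435.2 / 237036.8 = 0.93 mpy

0.93 mpy


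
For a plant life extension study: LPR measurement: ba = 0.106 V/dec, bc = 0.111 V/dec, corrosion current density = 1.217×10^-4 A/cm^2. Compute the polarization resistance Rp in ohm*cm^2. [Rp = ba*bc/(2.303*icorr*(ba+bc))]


Apply the Stern-Geary equation: Rp = ba*bc / (2.303*icorr*(ba+bc))
ba*bc = 0.106*0.111 = 0.011766
ba+bc = 0.217; 2.303*icorr*(ba+bc) = 2.303*1.217×10^-4*0.217 = 6.0819697×10^-5
Rp = 0.011766 / 6.0819697×10^-5 = 193.46 ohm*cm^2

193.46 ohm*cm^2


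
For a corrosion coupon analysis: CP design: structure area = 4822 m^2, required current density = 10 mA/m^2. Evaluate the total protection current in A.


I = area * current density, then convert mA → A (÷1000)
I = 4822 * 10 / 1000 = 48.22 A

48.22 A


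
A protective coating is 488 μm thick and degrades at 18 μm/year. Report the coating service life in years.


Service life = thickness / degradation rate
Life = 488 / 18 = 27.1 years

27.1 years


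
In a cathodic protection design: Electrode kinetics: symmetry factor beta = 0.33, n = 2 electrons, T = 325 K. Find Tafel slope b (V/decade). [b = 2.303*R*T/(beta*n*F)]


Apply the Tafel slope relation: b = 2.303*R*T/(beta*n*F)
Numerator: 2.303 * 8.314 * 325 = 6222.82
Denominator: 0.33 * 2 * 96485 = 63680.1
b = 6222.82 / 63680.1 = 0.0977 V/decade

0.0977 V/decade


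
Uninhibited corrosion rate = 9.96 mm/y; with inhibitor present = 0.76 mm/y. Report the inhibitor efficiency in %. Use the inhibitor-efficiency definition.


Apply the inhibitor-efficiency definition: IE = (CR_blank − CR_inh)/CR_blank × 100
IE = (9.96 − 0.76) / 9.96 × 100
IE = 9.2 / 9.96 × 100 = 92.4 %

92.4 %


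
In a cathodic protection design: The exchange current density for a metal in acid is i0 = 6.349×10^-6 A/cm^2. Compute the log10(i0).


i0 = 6.349×10^-6 A/cm^2
log10(i0) = -5.197

-5.197


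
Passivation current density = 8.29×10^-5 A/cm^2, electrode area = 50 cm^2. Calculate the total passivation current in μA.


I = i_pass * A, then convert A → μA (×10^6)
I = 8.29×10^-5 * 50 * 10^6 = 4145.0 μA

4145.0 μA


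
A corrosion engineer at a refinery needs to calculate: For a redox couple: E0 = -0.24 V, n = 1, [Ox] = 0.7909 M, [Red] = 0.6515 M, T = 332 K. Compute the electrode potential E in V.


Apply the Nernst equation: E = E0 + (RT/nF)*ln([Ox]/[Red])
Step 1: RT/nF = 8.314*332/(1*96485) = 0.02860805 V
Step 2: [Ox]/[Red] = 0.7909/0.6515 = 1.213968
Step 3: ln(1.213968) = 0.193894
Step 4: correction = 0.02860805 * 0.193894 = 0.0055 V
E = -0.24 + 0.0055 = -0.2345 V

-0.2345 V


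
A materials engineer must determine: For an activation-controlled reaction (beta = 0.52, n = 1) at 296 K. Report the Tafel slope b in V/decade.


Apply the Tafel slope relation: b = 2.303*R*T/(beta*n*F)
Numerator: 2.303 * 8.314 * 296 = 5667.55
Denominator: 0.52 * 1 * 96485 = 50172.2
b = 5667.55 / 50172.2 = 0.113 V/decade

0.113 V/decade


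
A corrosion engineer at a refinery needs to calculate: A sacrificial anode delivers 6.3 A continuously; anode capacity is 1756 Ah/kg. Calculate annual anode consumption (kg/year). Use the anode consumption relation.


Annual consumption = current * hours per year / capacity
Rate = 6.3 * 8760 / 1756 = 31.4 kg/year

31.4 kg/year


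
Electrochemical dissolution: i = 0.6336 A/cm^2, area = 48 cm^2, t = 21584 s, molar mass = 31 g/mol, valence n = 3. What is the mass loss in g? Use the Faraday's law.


Apply Faraday's law: m = i*A*t*M / (n*F)
Total charge passed Q = i*A*t = 0.6336*48*21584 = 656429.8752 C
m = Q*M/(n*F) = 656429.8752*31/(3*96485) = 70.30221 g

70.30221 g


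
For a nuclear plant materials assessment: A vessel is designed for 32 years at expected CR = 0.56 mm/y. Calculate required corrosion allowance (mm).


Corrosion allowance = CR × design life
CA = 0.56 * 32 = 17.92 mm

17.92 mm


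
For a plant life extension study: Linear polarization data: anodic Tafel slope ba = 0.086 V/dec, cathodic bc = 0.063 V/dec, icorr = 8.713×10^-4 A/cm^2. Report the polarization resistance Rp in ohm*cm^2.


Apply the Stern-Geary equation: Rp = ba*bc / (2.303*icorr*(ba+bc))
ba*bc = 0.086*0.063 = 0.005418
ba+bc = 0.149; 2.303*icorr*(ba+bc) = 2.303*8.713×10^-4*0.149 = 2.9898398×10^-4
Rp = 0.005418 / 2.9898398×10^-4 = 18.1 ohm*cm^2

18.1 ohm*cm^2


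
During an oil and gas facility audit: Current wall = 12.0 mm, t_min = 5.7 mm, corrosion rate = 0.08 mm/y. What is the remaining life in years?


Apply the remaining-life relation: RL = (t_current − t_min) / CR
RL = (12.0 − 5.7) / 0.08 = 6.3 / 0.08 = 78.8 years

78.8 years


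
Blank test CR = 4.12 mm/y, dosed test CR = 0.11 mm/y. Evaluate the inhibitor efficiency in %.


Apply the inhibitor-efficiency definition: IE = (CR_blank − CR_inh)/CR_blank × 100
IE = (4.12 − 0.11) / 4.12 × 100
IE = 4.01 / 4.12 × 100 = 97.3 %

97.3 %


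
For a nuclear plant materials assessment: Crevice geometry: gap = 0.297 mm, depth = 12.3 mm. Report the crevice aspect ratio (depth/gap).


Aspect ratio = depth / gap
Ratio = 12.3 / 0.297 = 41.4

41.4


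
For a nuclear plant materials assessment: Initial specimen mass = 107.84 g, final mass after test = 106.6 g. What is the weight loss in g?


Weight loss = initial − final
WL = 107.84 − 106.6 = 1.24 g

1.24 g


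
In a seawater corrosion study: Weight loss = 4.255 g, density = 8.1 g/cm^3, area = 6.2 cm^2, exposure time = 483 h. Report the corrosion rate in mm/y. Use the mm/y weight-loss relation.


Apply the mm/y weight-loss relation: CR = 87600 * W / (D * A * T)
Numerator: 87600 * 4.255 = 372738.0
Denominator: 8.1 * 6.2 * 483 = 24256.26
CR = 372738.0 / 24256.26 = 15.366672 mm/y

15.366672 mm/y


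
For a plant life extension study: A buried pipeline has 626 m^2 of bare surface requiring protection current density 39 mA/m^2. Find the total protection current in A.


I = area * current density, then convert mA → A (÷1000)
I = 626 * 39 / 1000 = 24.41 A

24.41 A


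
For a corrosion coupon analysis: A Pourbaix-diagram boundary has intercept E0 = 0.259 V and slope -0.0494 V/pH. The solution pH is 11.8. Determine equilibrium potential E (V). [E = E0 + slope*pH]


Apply the Pourbaix line equation: E = E0 + slope*pH
E = 0.259 + (-0.0494)*11.8 = 0.259 + (-0.58292) = -0.32392 V
Rounded to 4 decimal places: E = -0.3239 V

-0.3239 V
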